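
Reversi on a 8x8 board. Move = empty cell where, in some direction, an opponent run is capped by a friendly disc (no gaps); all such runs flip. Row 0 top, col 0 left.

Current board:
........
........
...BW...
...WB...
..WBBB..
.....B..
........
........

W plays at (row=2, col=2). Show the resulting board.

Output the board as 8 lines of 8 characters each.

Answer: ........
........
..WWW...
...WB...
..WBBB..
.....B..
........
........

Derivation:
Place W at (2,2); scan 8 dirs for brackets.
Dir NW: first cell '.' (not opp) -> no flip
Dir N: first cell '.' (not opp) -> no flip
Dir NE: first cell '.' (not opp) -> no flip
Dir W: first cell '.' (not opp) -> no flip
Dir E: opp run (2,3) capped by W -> flip
Dir SW: first cell '.' (not opp) -> no flip
Dir S: first cell '.' (not opp) -> no flip
Dir SE: first cell 'W' (not opp) -> no flip
All flips: (2,3)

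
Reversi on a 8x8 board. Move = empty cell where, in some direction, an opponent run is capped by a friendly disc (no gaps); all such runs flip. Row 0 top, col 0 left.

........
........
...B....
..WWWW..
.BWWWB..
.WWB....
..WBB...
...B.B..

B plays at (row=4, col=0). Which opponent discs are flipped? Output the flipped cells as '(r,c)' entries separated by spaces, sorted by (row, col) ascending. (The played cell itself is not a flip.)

Answer: (5,1) (6,2)

Derivation:
Dir NW: edge -> no flip
Dir N: first cell '.' (not opp) -> no flip
Dir NE: first cell '.' (not opp) -> no flip
Dir W: edge -> no flip
Dir E: first cell 'B' (not opp) -> no flip
Dir SW: edge -> no flip
Dir S: first cell '.' (not opp) -> no flip
Dir SE: opp run (5,1) (6,2) capped by B -> flip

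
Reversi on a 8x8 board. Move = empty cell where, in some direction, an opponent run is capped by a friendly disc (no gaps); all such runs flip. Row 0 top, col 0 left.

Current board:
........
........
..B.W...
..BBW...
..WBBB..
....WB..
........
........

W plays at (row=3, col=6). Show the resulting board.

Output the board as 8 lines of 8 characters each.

Answer: ........
........
..B.W...
..BBW.W.
..WBBW..
....WB..
........
........

Derivation:
Place W at (3,6); scan 8 dirs for brackets.
Dir NW: first cell '.' (not opp) -> no flip
Dir N: first cell '.' (not opp) -> no flip
Dir NE: first cell '.' (not opp) -> no flip
Dir W: first cell '.' (not opp) -> no flip
Dir E: first cell '.' (not opp) -> no flip
Dir SW: opp run (4,5) capped by W -> flip
Dir S: first cell '.' (not opp) -> no flip
Dir SE: first cell '.' (not opp) -> no flip
All flips: (4,5)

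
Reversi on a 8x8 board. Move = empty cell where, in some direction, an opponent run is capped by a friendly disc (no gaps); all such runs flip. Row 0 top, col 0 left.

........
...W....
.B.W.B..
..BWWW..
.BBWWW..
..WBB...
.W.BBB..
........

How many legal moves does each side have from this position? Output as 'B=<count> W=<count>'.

Answer: B=10 W=15

Derivation:
-- B to move --
(0,2): no bracket -> illegal
(0,3): flips 4 -> legal
(0,4): no bracket -> illegal
(1,2): no bracket -> illegal
(1,4): flips 1 -> legal
(2,2): no bracket -> illegal
(2,4): flips 3 -> legal
(2,6): flips 2 -> legal
(3,6): flips 4 -> legal
(4,6): flips 3 -> legal
(5,0): no bracket -> illegal
(5,1): flips 1 -> legal
(5,5): flips 2 -> legal
(5,6): no bracket -> illegal
(6,0): no bracket -> illegal
(6,2): flips 1 -> legal
(7,0): flips 4 -> legal
(7,1): no bracket -> illegal
(7,2): no bracket -> illegal
B mobility = 10
-- W to move --
(1,0): flips 2 -> legal
(1,1): no bracket -> illegal
(1,2): no bracket -> illegal
(1,4): no bracket -> illegal
(1,5): flips 1 -> legal
(1,6): flips 1 -> legal
(2,0): no bracket -> illegal
(2,2): flips 2 -> legal
(2,4): no bracket -> illegal
(2,6): no bracket -> illegal
(3,0): flips 1 -> legal
(3,1): flips 1 -> legal
(3,6): no bracket -> illegal
(4,0): flips 2 -> legal
(5,0): flips 2 -> legal
(5,1): flips 1 -> legal
(5,5): flips 2 -> legal
(5,6): no bracket -> illegal
(6,2): flips 1 -> legal
(6,6): no bracket -> illegal
(7,2): flips 2 -> legal
(7,3): flips 2 -> legal
(7,4): flips 3 -> legal
(7,5): no bracket -> illegal
(7,6): flips 2 -> legal
W mobility = 15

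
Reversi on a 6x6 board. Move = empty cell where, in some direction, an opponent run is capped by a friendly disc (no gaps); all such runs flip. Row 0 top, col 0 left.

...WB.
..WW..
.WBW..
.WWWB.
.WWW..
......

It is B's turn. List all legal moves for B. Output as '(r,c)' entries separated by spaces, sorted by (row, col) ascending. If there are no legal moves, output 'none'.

(0,1): flips 2 -> legal
(0,2): flips 2 -> legal
(1,0): no bracket -> illegal
(1,1): no bracket -> illegal
(1,4): no bracket -> illegal
(2,0): flips 1 -> legal
(2,4): flips 1 -> legal
(3,0): flips 3 -> legal
(4,0): flips 1 -> legal
(4,4): flips 1 -> legal
(5,0): no bracket -> illegal
(5,1): no bracket -> illegal
(5,2): flips 3 -> legal
(5,3): no bracket -> illegal
(5,4): no bracket -> illegal

Answer: (0,1) (0,2) (2,0) (2,4) (3,0) (4,0) (4,4) (5,2)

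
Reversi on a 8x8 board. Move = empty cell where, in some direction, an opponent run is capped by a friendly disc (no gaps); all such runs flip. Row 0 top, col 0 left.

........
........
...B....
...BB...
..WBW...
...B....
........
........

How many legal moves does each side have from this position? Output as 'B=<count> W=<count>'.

Answer: B=7 W=4

Derivation:
-- B to move --
(3,1): flips 1 -> legal
(3,2): no bracket -> illegal
(3,5): flips 1 -> legal
(4,1): flips 1 -> legal
(4,5): flips 1 -> legal
(5,1): flips 1 -> legal
(5,2): no bracket -> illegal
(5,4): flips 1 -> legal
(5,5): flips 1 -> legal
B mobility = 7
-- W to move --
(1,2): no bracket -> illegal
(1,3): no bracket -> illegal
(1,4): no bracket -> illegal
(2,2): flips 1 -> legal
(2,4): flips 2 -> legal
(2,5): no bracket -> illegal
(3,2): no bracket -> illegal
(3,5): no bracket -> illegal
(4,5): no bracket -> illegal
(5,2): no bracket -> illegal
(5,4): no bracket -> illegal
(6,2): flips 1 -> legal
(6,3): no bracket -> illegal
(6,4): flips 1 -> legal
W mobility = 4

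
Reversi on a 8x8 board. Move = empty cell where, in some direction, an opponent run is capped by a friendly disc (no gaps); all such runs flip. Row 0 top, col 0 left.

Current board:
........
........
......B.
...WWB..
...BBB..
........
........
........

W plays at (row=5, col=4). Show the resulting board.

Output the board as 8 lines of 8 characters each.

Answer: ........
........
......B.
...WWB..
...BWB..
....W...
........
........

Derivation:
Place W at (5,4); scan 8 dirs for brackets.
Dir NW: opp run (4,3), next='.' -> no flip
Dir N: opp run (4,4) capped by W -> flip
Dir NE: opp run (4,5), next='.' -> no flip
Dir W: first cell '.' (not opp) -> no flip
Dir E: first cell '.' (not opp) -> no flip
Dir SW: first cell '.' (not opp) -> no flip
Dir S: first cell '.' (not opp) -> no flip
Dir SE: first cell '.' (not opp) -> no flip
All flips: (4,4)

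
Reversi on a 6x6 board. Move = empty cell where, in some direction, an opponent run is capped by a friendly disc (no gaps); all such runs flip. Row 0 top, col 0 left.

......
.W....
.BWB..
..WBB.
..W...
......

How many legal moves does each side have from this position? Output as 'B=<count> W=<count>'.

-- B to move --
(0,0): flips 2 -> legal
(0,1): flips 1 -> legal
(0,2): no bracket -> illegal
(1,0): no bracket -> illegal
(1,2): no bracket -> illegal
(1,3): no bracket -> illegal
(2,0): no bracket -> illegal
(3,1): flips 1 -> legal
(4,1): flips 1 -> legal
(4,3): flips 1 -> legal
(5,1): flips 1 -> legal
(5,2): no bracket -> illegal
(5,3): no bracket -> illegal
B mobility = 6
-- W to move --
(1,0): flips 1 -> legal
(1,2): no bracket -> illegal
(1,3): no bracket -> illegal
(1,4): flips 1 -> legal
(2,0): flips 1 -> legal
(2,4): flips 2 -> legal
(2,5): no bracket -> illegal
(3,0): no bracket -> illegal
(3,1): flips 1 -> legal
(3,5): flips 2 -> legal
(4,3): no bracket -> illegal
(4,4): flips 1 -> legal
(4,5): no bracket -> illegal
W mobility = 7

Answer: B=6 W=7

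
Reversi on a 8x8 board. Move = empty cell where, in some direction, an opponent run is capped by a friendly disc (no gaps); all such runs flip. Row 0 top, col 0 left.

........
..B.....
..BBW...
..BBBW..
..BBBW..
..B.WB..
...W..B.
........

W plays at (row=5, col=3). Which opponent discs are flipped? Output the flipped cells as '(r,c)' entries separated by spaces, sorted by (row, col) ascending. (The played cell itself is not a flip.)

Dir NW: opp run (4,2), next='.' -> no flip
Dir N: opp run (4,3) (3,3) (2,3), next='.' -> no flip
Dir NE: opp run (4,4) capped by W -> flip
Dir W: opp run (5,2), next='.' -> no flip
Dir E: first cell 'W' (not opp) -> no flip
Dir SW: first cell '.' (not opp) -> no flip
Dir S: first cell 'W' (not opp) -> no flip
Dir SE: first cell '.' (not opp) -> no flip

Answer: (4,4)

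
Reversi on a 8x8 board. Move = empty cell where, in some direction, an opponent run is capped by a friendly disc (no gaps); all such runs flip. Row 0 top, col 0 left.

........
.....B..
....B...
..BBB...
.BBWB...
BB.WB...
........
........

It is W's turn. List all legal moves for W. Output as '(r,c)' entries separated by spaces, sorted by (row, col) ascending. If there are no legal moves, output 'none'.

Answer: (2,1) (2,3) (2,5) (3,1) (3,5) (4,0) (4,5) (5,5) (6,5)

Derivation:
(0,4): no bracket -> illegal
(0,5): no bracket -> illegal
(0,6): no bracket -> illegal
(1,3): no bracket -> illegal
(1,4): no bracket -> illegal
(1,6): no bracket -> illegal
(2,1): flips 1 -> legal
(2,2): no bracket -> illegal
(2,3): flips 1 -> legal
(2,5): flips 1 -> legal
(2,6): no bracket -> illegal
(3,0): no bracket -> illegal
(3,1): flips 1 -> legal
(3,5): flips 1 -> legal
(4,0): flips 2 -> legal
(4,5): flips 1 -> legal
(5,2): no bracket -> illegal
(5,5): flips 1 -> legal
(6,0): no bracket -> illegal
(6,1): no bracket -> illegal
(6,2): no bracket -> illegal
(6,3): no bracket -> illegal
(6,4): no bracket -> illegal
(6,5): flips 1 -> legal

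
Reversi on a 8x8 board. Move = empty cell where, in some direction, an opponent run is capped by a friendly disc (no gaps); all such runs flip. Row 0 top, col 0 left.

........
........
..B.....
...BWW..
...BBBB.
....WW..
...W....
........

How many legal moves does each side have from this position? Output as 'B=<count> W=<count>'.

-- B to move --
(2,3): flips 1 -> legal
(2,4): flips 2 -> legal
(2,5): flips 2 -> legal
(2,6): flips 1 -> legal
(3,6): flips 2 -> legal
(5,2): no bracket -> illegal
(5,3): no bracket -> illegal
(5,6): no bracket -> illegal
(6,2): no bracket -> illegal
(6,4): flips 2 -> legal
(6,5): flips 2 -> legal
(6,6): flips 1 -> legal
(7,2): flips 2 -> legal
(7,3): no bracket -> illegal
(7,4): no bracket -> illegal
B mobility = 9
-- W to move --
(1,1): flips 3 -> legal
(1,2): no bracket -> illegal
(1,3): no bracket -> illegal
(2,1): no bracket -> illegal
(2,3): no bracket -> illegal
(2,4): no bracket -> illegal
(3,1): no bracket -> illegal
(3,2): flips 2 -> legal
(3,6): flips 1 -> legal
(3,7): flips 1 -> legal
(4,2): no bracket -> illegal
(4,7): no bracket -> illegal
(5,2): flips 1 -> legal
(5,3): flips 1 -> legal
(5,6): flips 1 -> legal
(5,7): flips 1 -> legal
W mobility = 8

Answer: B=9 W=8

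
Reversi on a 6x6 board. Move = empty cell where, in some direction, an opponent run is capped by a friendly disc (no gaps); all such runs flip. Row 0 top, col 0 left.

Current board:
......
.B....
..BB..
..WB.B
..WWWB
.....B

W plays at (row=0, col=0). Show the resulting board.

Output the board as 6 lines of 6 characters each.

Place W at (0,0); scan 8 dirs for brackets.
Dir NW: edge -> no flip
Dir N: edge -> no flip
Dir NE: edge -> no flip
Dir W: edge -> no flip
Dir E: first cell '.' (not opp) -> no flip
Dir SW: edge -> no flip
Dir S: first cell '.' (not opp) -> no flip
Dir SE: opp run (1,1) (2,2) (3,3) capped by W -> flip
All flips: (1,1) (2,2) (3,3)

Answer: W.....
.W....
..WB..
..WW.B
..WWWB
.....B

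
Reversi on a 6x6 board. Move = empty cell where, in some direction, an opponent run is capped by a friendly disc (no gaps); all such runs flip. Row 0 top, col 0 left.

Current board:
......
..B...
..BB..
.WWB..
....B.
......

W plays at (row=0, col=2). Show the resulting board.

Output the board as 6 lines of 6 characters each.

Answer: ..W...
..W...
..WB..
.WWB..
....B.
......

Derivation:
Place W at (0,2); scan 8 dirs for brackets.
Dir NW: edge -> no flip
Dir N: edge -> no flip
Dir NE: edge -> no flip
Dir W: first cell '.' (not opp) -> no flip
Dir E: first cell '.' (not opp) -> no flip
Dir SW: first cell '.' (not opp) -> no flip
Dir S: opp run (1,2) (2,2) capped by W -> flip
Dir SE: first cell '.' (not opp) -> no flip
All flips: (1,2) (2,2)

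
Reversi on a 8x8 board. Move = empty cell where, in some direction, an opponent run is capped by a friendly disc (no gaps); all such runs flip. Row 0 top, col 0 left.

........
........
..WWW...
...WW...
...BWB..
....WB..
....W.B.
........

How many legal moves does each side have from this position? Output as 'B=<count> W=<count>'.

Answer: B=8 W=8

Derivation:
-- B to move --
(1,1): flips 3 -> legal
(1,2): flips 2 -> legal
(1,3): flips 2 -> legal
(1,4): no bracket -> illegal
(1,5): no bracket -> illegal
(2,1): no bracket -> illegal
(2,5): flips 1 -> legal
(3,1): no bracket -> illegal
(3,2): no bracket -> illegal
(3,5): no bracket -> illegal
(4,2): no bracket -> illegal
(5,3): flips 1 -> legal
(6,3): flips 1 -> legal
(6,5): flips 1 -> legal
(7,3): flips 1 -> legal
(7,4): no bracket -> illegal
(7,5): no bracket -> illegal
B mobility = 8
-- W to move --
(3,2): flips 1 -> legal
(3,5): no bracket -> illegal
(3,6): flips 1 -> legal
(4,2): flips 1 -> legal
(4,6): flips 2 -> legal
(5,2): flips 1 -> legal
(5,3): flips 1 -> legal
(5,6): flips 2 -> legal
(5,7): no bracket -> illegal
(6,5): no bracket -> illegal
(6,7): no bracket -> illegal
(7,5): no bracket -> illegal
(7,6): no bracket -> illegal
(7,7): flips 2 -> legal
W mobility = 8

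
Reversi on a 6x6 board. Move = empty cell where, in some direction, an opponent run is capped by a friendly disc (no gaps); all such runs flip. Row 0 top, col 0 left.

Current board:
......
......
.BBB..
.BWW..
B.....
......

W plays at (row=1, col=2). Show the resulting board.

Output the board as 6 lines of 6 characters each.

Place W at (1,2); scan 8 dirs for brackets.
Dir NW: first cell '.' (not opp) -> no flip
Dir N: first cell '.' (not opp) -> no flip
Dir NE: first cell '.' (not opp) -> no flip
Dir W: first cell '.' (not opp) -> no flip
Dir E: first cell '.' (not opp) -> no flip
Dir SW: opp run (2,1), next='.' -> no flip
Dir S: opp run (2,2) capped by W -> flip
Dir SE: opp run (2,3), next='.' -> no flip
All flips: (2,2)

Answer: ......
..W...
.BWB..
.BWW..
B.....
......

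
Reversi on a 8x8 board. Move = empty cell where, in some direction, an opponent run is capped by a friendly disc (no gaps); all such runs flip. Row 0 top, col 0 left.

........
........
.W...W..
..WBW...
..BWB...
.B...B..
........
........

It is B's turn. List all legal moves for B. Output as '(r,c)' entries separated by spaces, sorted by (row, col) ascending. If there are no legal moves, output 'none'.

(1,0): no bracket -> illegal
(1,1): no bracket -> illegal
(1,2): no bracket -> illegal
(1,4): no bracket -> illegal
(1,5): no bracket -> illegal
(1,6): no bracket -> illegal
(2,0): no bracket -> illegal
(2,2): flips 1 -> legal
(2,3): no bracket -> illegal
(2,4): flips 1 -> legal
(2,6): no bracket -> illegal
(3,0): no bracket -> illegal
(3,1): flips 1 -> legal
(3,5): flips 1 -> legal
(3,6): no bracket -> illegal
(4,1): no bracket -> illegal
(4,5): no bracket -> illegal
(5,2): no bracket -> illegal
(5,3): flips 1 -> legal
(5,4): no bracket -> illegal

Answer: (2,2) (2,4) (3,1) (3,5) (5,3)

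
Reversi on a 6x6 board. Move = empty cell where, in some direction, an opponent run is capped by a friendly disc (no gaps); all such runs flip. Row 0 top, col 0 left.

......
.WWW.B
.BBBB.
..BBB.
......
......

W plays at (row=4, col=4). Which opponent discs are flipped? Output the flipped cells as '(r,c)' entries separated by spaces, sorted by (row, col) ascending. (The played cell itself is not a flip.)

Answer: (2,2) (3,3)

Derivation:
Dir NW: opp run (3,3) (2,2) capped by W -> flip
Dir N: opp run (3,4) (2,4), next='.' -> no flip
Dir NE: first cell '.' (not opp) -> no flip
Dir W: first cell '.' (not opp) -> no flip
Dir E: first cell '.' (not opp) -> no flip
Dir SW: first cell '.' (not opp) -> no flip
Dir S: first cell '.' (not opp) -> no flip
Dir SE: first cell '.' (not opp) -> no flip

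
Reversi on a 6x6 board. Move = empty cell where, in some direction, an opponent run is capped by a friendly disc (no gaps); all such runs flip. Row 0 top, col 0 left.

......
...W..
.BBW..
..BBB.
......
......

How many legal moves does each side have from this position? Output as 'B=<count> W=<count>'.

-- B to move --
(0,2): no bracket -> illegal
(0,3): flips 2 -> legal
(0,4): flips 1 -> legal
(1,2): flips 1 -> legal
(1,4): flips 1 -> legal
(2,4): flips 1 -> legal
B mobility = 5
-- W to move --
(1,0): no bracket -> illegal
(1,1): no bracket -> illegal
(1,2): no bracket -> illegal
(2,0): flips 2 -> legal
(2,4): no bracket -> illegal
(2,5): no bracket -> illegal
(3,0): no bracket -> illegal
(3,1): flips 1 -> legal
(3,5): no bracket -> illegal
(4,1): flips 1 -> legal
(4,2): no bracket -> illegal
(4,3): flips 1 -> legal
(4,4): no bracket -> illegal
(4,5): flips 1 -> legal
W mobility = 5

Answer: B=5 W=5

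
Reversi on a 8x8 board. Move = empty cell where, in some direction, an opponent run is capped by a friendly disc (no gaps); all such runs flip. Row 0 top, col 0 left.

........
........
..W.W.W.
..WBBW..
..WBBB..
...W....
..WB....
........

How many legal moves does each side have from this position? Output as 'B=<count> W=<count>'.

Answer: B=12 W=6

Derivation:
-- B to move --
(1,1): flips 1 -> legal
(1,2): no bracket -> illegal
(1,3): no bracket -> illegal
(1,4): flips 1 -> legal
(1,5): flips 1 -> legal
(1,6): no bracket -> illegal
(1,7): flips 2 -> legal
(2,1): flips 1 -> legal
(2,3): no bracket -> illegal
(2,5): flips 1 -> legal
(2,7): no bracket -> illegal
(3,1): flips 1 -> legal
(3,6): flips 1 -> legal
(3,7): no bracket -> illegal
(4,1): flips 1 -> legal
(4,6): no bracket -> illegal
(5,1): flips 1 -> legal
(5,2): no bracket -> illegal
(5,4): no bracket -> illegal
(6,1): flips 1 -> legal
(6,4): no bracket -> illegal
(7,1): flips 2 -> legal
(7,2): no bracket -> illegal
(7,3): no bracket -> illegal
B mobility = 12
-- W to move --
(2,3): flips 2 -> legal
(2,5): no bracket -> illegal
(3,6): no bracket -> illegal
(4,6): flips 3 -> legal
(5,2): no bracket -> illegal
(5,4): flips 3 -> legal
(5,5): flips 3 -> legal
(5,6): no bracket -> illegal
(6,4): flips 1 -> legal
(7,2): no bracket -> illegal
(7,3): flips 1 -> legal
(7,4): no bracket -> illegal
W mobility = 6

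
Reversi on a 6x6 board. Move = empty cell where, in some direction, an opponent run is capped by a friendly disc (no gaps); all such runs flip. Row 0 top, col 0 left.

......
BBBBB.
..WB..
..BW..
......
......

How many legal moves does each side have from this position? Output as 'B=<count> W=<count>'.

Answer: B=5 W=7

Derivation:
-- B to move --
(2,1): flips 1 -> legal
(2,4): no bracket -> illegal
(3,1): flips 1 -> legal
(3,4): flips 1 -> legal
(4,2): no bracket -> illegal
(4,3): flips 1 -> legal
(4,4): flips 2 -> legal
B mobility = 5
-- W to move --
(0,0): flips 1 -> legal
(0,1): no bracket -> illegal
(0,2): flips 1 -> legal
(0,3): flips 2 -> legal
(0,4): flips 1 -> legal
(0,5): no bracket -> illegal
(1,5): no bracket -> illegal
(2,0): no bracket -> illegal
(2,1): no bracket -> illegal
(2,4): flips 1 -> legal
(2,5): no bracket -> illegal
(3,1): flips 1 -> legal
(3,4): no bracket -> illegal
(4,1): no bracket -> illegal
(4,2): flips 1 -> legal
(4,3): no bracket -> illegal
W mobility = 7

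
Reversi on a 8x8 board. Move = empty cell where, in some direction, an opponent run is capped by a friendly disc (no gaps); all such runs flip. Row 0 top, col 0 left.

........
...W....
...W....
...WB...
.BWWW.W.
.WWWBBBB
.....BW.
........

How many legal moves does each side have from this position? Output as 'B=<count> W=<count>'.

Answer: B=14 W=9

Derivation:
-- B to move --
(0,2): no bracket -> illegal
(0,3): no bracket -> illegal
(0,4): no bracket -> illegal
(1,2): flips 1 -> legal
(1,4): no bracket -> illegal
(2,2): flips 2 -> legal
(2,4): no bracket -> illegal
(3,1): no bracket -> illegal
(3,2): flips 2 -> legal
(3,5): flips 1 -> legal
(3,6): flips 1 -> legal
(3,7): flips 1 -> legal
(4,0): no bracket -> illegal
(4,5): flips 3 -> legal
(4,7): no bracket -> illegal
(5,0): flips 3 -> legal
(6,0): no bracket -> illegal
(6,1): flips 3 -> legal
(6,2): no bracket -> illegal
(6,3): flips 1 -> legal
(6,4): no bracket -> illegal
(6,7): flips 1 -> legal
(7,5): flips 1 -> legal
(7,6): flips 1 -> legal
(7,7): flips 1 -> legal
B mobility = 14
-- W to move --
(2,4): flips 1 -> legal
(2,5): flips 1 -> legal
(3,0): flips 1 -> legal
(3,1): flips 1 -> legal
(3,2): no bracket -> illegal
(3,5): flips 1 -> legal
(4,0): flips 1 -> legal
(4,5): flips 1 -> legal
(4,7): no bracket -> illegal
(5,0): no bracket -> illegal
(6,3): no bracket -> illegal
(6,4): flips 3 -> legal
(6,7): no bracket -> illegal
(7,4): no bracket -> illegal
(7,5): no bracket -> illegal
(7,6): flips 2 -> legal
W mobility = 9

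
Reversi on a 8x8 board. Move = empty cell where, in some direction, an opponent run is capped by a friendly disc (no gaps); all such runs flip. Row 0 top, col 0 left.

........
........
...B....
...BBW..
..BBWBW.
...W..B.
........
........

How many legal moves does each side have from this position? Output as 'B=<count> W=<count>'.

-- B to move --
(2,4): no bracket -> illegal
(2,5): flips 1 -> legal
(2,6): no bracket -> illegal
(3,6): flips 2 -> legal
(3,7): no bracket -> illegal
(4,7): flips 1 -> legal
(5,2): no bracket -> illegal
(5,4): flips 1 -> legal
(5,5): flips 1 -> legal
(5,7): no bracket -> illegal
(6,2): no bracket -> illegal
(6,3): flips 1 -> legal
(6,4): flips 1 -> legal
B mobility = 7
-- W to move --
(1,2): no bracket -> illegal
(1,3): flips 3 -> legal
(1,4): no bracket -> illegal
(2,2): flips 1 -> legal
(2,4): flips 1 -> legal
(2,5): no bracket -> illegal
(3,1): flips 1 -> legal
(3,2): flips 2 -> legal
(3,6): no bracket -> illegal
(4,1): flips 2 -> legal
(4,7): no bracket -> illegal
(5,1): no bracket -> illegal
(5,2): no bracket -> illegal
(5,4): no bracket -> illegal
(5,5): flips 1 -> legal
(5,7): no bracket -> illegal
(6,5): no bracket -> illegal
(6,6): flips 1 -> legal
(6,7): no bracket -> illegal
W mobility = 8

Answer: B=7 W=8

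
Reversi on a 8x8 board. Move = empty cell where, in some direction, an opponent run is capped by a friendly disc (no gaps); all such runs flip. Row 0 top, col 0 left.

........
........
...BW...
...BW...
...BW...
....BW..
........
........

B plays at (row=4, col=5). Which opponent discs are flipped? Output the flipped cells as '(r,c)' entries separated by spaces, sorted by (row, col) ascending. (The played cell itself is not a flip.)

Answer: (3,4) (4,4)

Derivation:
Dir NW: opp run (3,4) capped by B -> flip
Dir N: first cell '.' (not opp) -> no flip
Dir NE: first cell '.' (not opp) -> no flip
Dir W: opp run (4,4) capped by B -> flip
Dir E: first cell '.' (not opp) -> no flip
Dir SW: first cell 'B' (not opp) -> no flip
Dir S: opp run (5,5), next='.' -> no flip
Dir SE: first cell '.' (not opp) -> no flip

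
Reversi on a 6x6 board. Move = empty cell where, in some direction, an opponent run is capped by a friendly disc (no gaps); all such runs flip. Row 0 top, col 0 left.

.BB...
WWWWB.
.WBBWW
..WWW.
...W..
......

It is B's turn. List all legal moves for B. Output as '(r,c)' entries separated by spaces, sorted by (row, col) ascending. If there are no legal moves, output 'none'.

Answer: (0,0) (0,3) (0,4) (2,0) (3,1) (3,5) (4,1) (4,2) (4,4) (4,5) (5,3)

Derivation:
(0,0): flips 1 -> legal
(0,3): flips 1 -> legal
(0,4): flips 1 -> legal
(1,5): no bracket -> illegal
(2,0): flips 2 -> legal
(3,0): no bracket -> illegal
(3,1): flips 2 -> legal
(3,5): flips 2 -> legal
(4,1): flips 1 -> legal
(4,2): flips 1 -> legal
(4,4): flips 3 -> legal
(4,5): flips 1 -> legal
(5,2): no bracket -> illegal
(5,3): flips 2 -> legal
(5,4): no bracket -> illegal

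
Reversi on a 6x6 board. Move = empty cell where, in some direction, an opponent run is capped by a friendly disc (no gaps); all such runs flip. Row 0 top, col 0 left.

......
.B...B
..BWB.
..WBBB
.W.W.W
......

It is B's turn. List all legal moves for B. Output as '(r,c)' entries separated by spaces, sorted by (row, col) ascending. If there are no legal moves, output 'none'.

(1,2): flips 1 -> legal
(1,3): flips 1 -> legal
(1,4): no bracket -> illegal
(2,1): no bracket -> illegal
(3,0): no bracket -> illegal
(3,1): flips 1 -> legal
(4,0): no bracket -> illegal
(4,2): flips 1 -> legal
(4,4): no bracket -> illegal
(5,0): no bracket -> illegal
(5,1): no bracket -> illegal
(5,2): flips 1 -> legal
(5,3): flips 1 -> legal
(5,4): no bracket -> illegal
(5,5): flips 1 -> legal

Answer: (1,2) (1,3) (3,1) (4,2) (5,2) (5,3) (5,5)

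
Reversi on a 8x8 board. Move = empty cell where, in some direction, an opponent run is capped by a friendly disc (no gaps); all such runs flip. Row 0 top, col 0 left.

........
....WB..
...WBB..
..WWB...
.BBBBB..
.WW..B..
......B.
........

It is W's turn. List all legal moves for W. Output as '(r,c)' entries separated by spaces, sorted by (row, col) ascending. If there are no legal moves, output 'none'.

(0,4): no bracket -> illegal
(0,5): no bracket -> illegal
(0,6): flips 2 -> legal
(1,3): no bracket -> illegal
(1,6): flips 4 -> legal
(2,6): flips 2 -> legal
(3,0): flips 1 -> legal
(3,1): flips 1 -> legal
(3,5): flips 1 -> legal
(3,6): flips 1 -> legal
(4,0): no bracket -> illegal
(4,6): no bracket -> illegal
(5,0): flips 1 -> legal
(5,3): flips 1 -> legal
(5,4): flips 4 -> legal
(5,6): flips 2 -> legal
(5,7): no bracket -> illegal
(6,4): no bracket -> illegal
(6,5): no bracket -> illegal
(6,7): no bracket -> illegal
(7,5): no bracket -> illegal
(7,6): no bracket -> illegal
(7,7): flips 3 -> legal

Answer: (0,6) (1,6) (2,6) (3,0) (3,1) (3,5) (3,6) (5,0) (5,3) (5,4) (5,6) (7,7)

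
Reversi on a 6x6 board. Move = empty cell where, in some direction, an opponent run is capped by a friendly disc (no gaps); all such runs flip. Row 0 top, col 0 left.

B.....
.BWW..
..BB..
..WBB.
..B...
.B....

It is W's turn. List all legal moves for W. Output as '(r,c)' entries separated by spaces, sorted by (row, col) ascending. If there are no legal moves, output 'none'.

Answer: (1,0) (1,4) (3,1) (3,5) (4,3) (4,5) (5,2)

Derivation:
(0,1): no bracket -> illegal
(0,2): no bracket -> illegal
(1,0): flips 1 -> legal
(1,4): flips 1 -> legal
(2,0): no bracket -> illegal
(2,1): no bracket -> illegal
(2,4): no bracket -> illegal
(2,5): no bracket -> illegal
(3,1): flips 1 -> legal
(3,5): flips 2 -> legal
(4,0): no bracket -> illegal
(4,1): no bracket -> illegal
(4,3): flips 2 -> legal
(4,4): no bracket -> illegal
(4,5): flips 2 -> legal
(5,0): no bracket -> illegal
(5,2): flips 1 -> legal
(5,3): no bracket -> illegal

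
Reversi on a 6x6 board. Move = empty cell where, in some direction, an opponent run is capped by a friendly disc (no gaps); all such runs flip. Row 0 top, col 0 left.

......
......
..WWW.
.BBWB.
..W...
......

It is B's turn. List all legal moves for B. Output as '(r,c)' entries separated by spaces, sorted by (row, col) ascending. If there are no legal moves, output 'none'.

Answer: (1,2) (1,3) (1,4) (5,2) (5,3)

Derivation:
(1,1): no bracket -> illegal
(1,2): flips 2 -> legal
(1,3): flips 1 -> legal
(1,4): flips 2 -> legal
(1,5): no bracket -> illegal
(2,1): no bracket -> illegal
(2,5): no bracket -> illegal
(3,5): no bracket -> illegal
(4,1): no bracket -> illegal
(4,3): no bracket -> illegal
(4,4): no bracket -> illegal
(5,1): no bracket -> illegal
(5,2): flips 1 -> legal
(5,3): flips 1 -> legal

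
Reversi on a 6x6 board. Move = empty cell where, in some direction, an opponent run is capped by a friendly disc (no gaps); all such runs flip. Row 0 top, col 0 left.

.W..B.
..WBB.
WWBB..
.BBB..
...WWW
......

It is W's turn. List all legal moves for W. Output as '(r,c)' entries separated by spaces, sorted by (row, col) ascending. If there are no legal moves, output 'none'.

Answer: (0,3) (1,1) (1,5) (2,4) (3,4) (4,1) (4,2)

Derivation:
(0,2): no bracket -> illegal
(0,3): flips 3 -> legal
(0,5): no bracket -> illegal
(1,1): flips 2 -> legal
(1,5): flips 2 -> legal
(2,4): flips 2 -> legal
(2,5): no bracket -> illegal
(3,0): no bracket -> illegal
(3,4): flips 1 -> legal
(4,0): no bracket -> illegal
(4,1): flips 1 -> legal
(4,2): flips 3 -> legal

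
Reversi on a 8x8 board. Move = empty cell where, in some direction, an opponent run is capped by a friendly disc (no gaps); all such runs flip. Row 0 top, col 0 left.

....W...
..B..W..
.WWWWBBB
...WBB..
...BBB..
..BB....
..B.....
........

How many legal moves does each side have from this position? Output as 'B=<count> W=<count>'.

Answer: B=7 W=10

Derivation:
-- B to move --
(0,3): no bracket -> illegal
(0,5): flips 1 -> legal
(0,6): no bracket -> illegal
(1,0): no bracket -> illegal
(1,1): flips 2 -> legal
(1,3): flips 3 -> legal
(1,4): flips 1 -> legal
(1,6): no bracket -> illegal
(2,0): flips 4 -> legal
(3,0): flips 1 -> legal
(3,1): no bracket -> illegal
(3,2): flips 2 -> legal
(4,2): no bracket -> illegal
B mobility = 7
-- W to move --
(0,1): flips 1 -> legal
(0,2): flips 1 -> legal
(0,3): flips 1 -> legal
(1,1): no bracket -> illegal
(1,3): no bracket -> illegal
(1,4): no bracket -> illegal
(1,6): no bracket -> illegal
(1,7): no bracket -> illegal
(3,2): no bracket -> illegal
(3,6): flips 2 -> legal
(3,7): flips 1 -> legal
(4,1): no bracket -> illegal
(4,2): no bracket -> illegal
(4,6): flips 1 -> legal
(5,1): no bracket -> illegal
(5,4): flips 2 -> legal
(5,5): flips 4 -> legal
(5,6): flips 2 -> legal
(6,1): no bracket -> illegal
(6,3): flips 2 -> legal
(6,4): no bracket -> illegal
(7,1): no bracket -> illegal
(7,2): no bracket -> illegal
(7,3): no bracket -> illegal
W mobility = 10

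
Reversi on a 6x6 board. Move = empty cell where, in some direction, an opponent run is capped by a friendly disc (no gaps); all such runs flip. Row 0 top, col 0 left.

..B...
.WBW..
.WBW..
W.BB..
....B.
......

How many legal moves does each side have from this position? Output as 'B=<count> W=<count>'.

-- B to move --
(0,0): flips 1 -> legal
(0,1): no bracket -> illegal
(0,3): flips 2 -> legal
(0,4): flips 1 -> legal
(1,0): flips 2 -> legal
(1,4): flips 2 -> legal
(2,0): flips 2 -> legal
(2,4): flips 2 -> legal
(3,1): no bracket -> illegal
(3,4): flips 1 -> legal
(4,0): no bracket -> illegal
(4,1): no bracket -> illegal
B mobility = 8
-- W to move --
(0,1): flips 1 -> legal
(0,3): flips 1 -> legal
(2,4): no bracket -> illegal
(3,1): flips 1 -> legal
(3,4): no bracket -> illegal
(3,5): no bracket -> illegal
(4,1): flips 1 -> legal
(4,2): no bracket -> illegal
(4,3): flips 2 -> legal
(4,5): no bracket -> illegal
(5,3): no bracket -> illegal
(5,4): no bracket -> illegal
(5,5): flips 3 -> legal
W mobility = 6

Answer: B=8 W=6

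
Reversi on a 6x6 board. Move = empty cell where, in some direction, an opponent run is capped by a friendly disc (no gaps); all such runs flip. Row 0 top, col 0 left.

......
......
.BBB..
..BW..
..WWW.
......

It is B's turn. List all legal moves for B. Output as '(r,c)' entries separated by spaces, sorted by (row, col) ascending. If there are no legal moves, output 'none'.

(2,4): no bracket -> illegal
(3,1): no bracket -> illegal
(3,4): flips 1 -> legal
(3,5): no bracket -> illegal
(4,1): no bracket -> illegal
(4,5): no bracket -> illegal
(5,1): no bracket -> illegal
(5,2): flips 1 -> legal
(5,3): flips 2 -> legal
(5,4): flips 1 -> legal
(5,5): flips 2 -> legal

Answer: (3,4) (5,2) (5,3) (5,4) (5,5)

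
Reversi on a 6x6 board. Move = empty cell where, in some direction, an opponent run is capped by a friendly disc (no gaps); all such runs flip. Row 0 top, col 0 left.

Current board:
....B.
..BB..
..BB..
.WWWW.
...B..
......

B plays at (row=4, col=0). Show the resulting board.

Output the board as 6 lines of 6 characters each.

Place B at (4,0); scan 8 dirs for brackets.
Dir NW: edge -> no flip
Dir N: first cell '.' (not opp) -> no flip
Dir NE: opp run (3,1) capped by B -> flip
Dir W: edge -> no flip
Dir E: first cell '.' (not opp) -> no flip
Dir SW: edge -> no flip
Dir S: first cell '.' (not opp) -> no flip
Dir SE: first cell '.' (not opp) -> no flip
All flips: (3,1)

Answer: ....B.
..BB..
..BB..
.BWWW.
B..B..
......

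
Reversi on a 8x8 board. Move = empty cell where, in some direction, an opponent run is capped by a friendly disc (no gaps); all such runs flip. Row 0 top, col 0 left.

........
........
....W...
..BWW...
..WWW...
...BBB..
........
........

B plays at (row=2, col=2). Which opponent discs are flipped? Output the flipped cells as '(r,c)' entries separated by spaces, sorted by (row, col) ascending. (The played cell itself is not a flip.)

Dir NW: first cell '.' (not opp) -> no flip
Dir N: first cell '.' (not opp) -> no flip
Dir NE: first cell '.' (not opp) -> no flip
Dir W: first cell '.' (not opp) -> no flip
Dir E: first cell '.' (not opp) -> no flip
Dir SW: first cell '.' (not opp) -> no flip
Dir S: first cell 'B' (not opp) -> no flip
Dir SE: opp run (3,3) (4,4) capped by B -> flip

Answer: (3,3) (4,4)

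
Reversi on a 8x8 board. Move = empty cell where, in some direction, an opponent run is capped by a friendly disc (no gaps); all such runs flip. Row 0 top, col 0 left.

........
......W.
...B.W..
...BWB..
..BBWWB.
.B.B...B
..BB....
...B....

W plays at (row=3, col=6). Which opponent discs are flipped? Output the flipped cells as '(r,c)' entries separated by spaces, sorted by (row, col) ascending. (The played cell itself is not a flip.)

Dir NW: first cell 'W' (not opp) -> no flip
Dir N: first cell '.' (not opp) -> no flip
Dir NE: first cell '.' (not opp) -> no flip
Dir W: opp run (3,5) capped by W -> flip
Dir E: first cell '.' (not opp) -> no flip
Dir SW: first cell 'W' (not opp) -> no flip
Dir S: opp run (4,6), next='.' -> no flip
Dir SE: first cell '.' (not opp) -> no flip

Answer: (3,5)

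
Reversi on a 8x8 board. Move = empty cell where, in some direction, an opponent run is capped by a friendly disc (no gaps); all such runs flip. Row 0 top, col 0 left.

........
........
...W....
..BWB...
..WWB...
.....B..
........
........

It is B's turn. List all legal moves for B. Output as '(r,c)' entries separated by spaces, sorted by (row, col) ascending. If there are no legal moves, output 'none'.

Answer: (1,2) (1,4) (2,2) (4,1) (5,2) (5,4)

Derivation:
(1,2): flips 1 -> legal
(1,3): no bracket -> illegal
(1,4): flips 1 -> legal
(2,2): flips 1 -> legal
(2,4): no bracket -> illegal
(3,1): no bracket -> illegal
(4,1): flips 2 -> legal
(5,1): no bracket -> illegal
(5,2): flips 2 -> legal
(5,3): no bracket -> illegal
(5,4): flips 1 -> legal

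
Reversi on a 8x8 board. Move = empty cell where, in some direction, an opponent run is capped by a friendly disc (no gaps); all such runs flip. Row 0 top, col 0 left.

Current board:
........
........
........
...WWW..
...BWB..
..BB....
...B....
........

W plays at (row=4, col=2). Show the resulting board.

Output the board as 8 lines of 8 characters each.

Answer: ........
........
........
...WWW..
..WWWB..
..BB....
...B....
........

Derivation:
Place W at (4,2); scan 8 dirs for brackets.
Dir NW: first cell '.' (not opp) -> no flip
Dir N: first cell '.' (not opp) -> no flip
Dir NE: first cell 'W' (not opp) -> no flip
Dir W: first cell '.' (not opp) -> no flip
Dir E: opp run (4,3) capped by W -> flip
Dir SW: first cell '.' (not opp) -> no flip
Dir S: opp run (5,2), next='.' -> no flip
Dir SE: opp run (5,3), next='.' -> no flip
All flips: (4,3)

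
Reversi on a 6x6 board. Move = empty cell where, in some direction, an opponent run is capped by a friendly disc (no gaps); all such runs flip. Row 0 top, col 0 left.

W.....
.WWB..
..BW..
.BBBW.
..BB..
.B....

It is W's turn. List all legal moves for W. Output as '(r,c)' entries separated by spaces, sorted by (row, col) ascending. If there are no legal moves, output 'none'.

Answer: (0,3) (1,4) (2,1) (3,0) (4,1) (4,4) (5,2) (5,3)

Derivation:
(0,2): no bracket -> illegal
(0,3): flips 1 -> legal
(0,4): no bracket -> illegal
(1,4): flips 1 -> legal
(2,0): no bracket -> illegal
(2,1): flips 1 -> legal
(2,4): no bracket -> illegal
(3,0): flips 3 -> legal
(4,0): no bracket -> illegal
(4,1): flips 1 -> legal
(4,4): flips 2 -> legal
(5,0): no bracket -> illegal
(5,2): flips 4 -> legal
(5,3): flips 2 -> legal
(5,4): no bracket -> illegal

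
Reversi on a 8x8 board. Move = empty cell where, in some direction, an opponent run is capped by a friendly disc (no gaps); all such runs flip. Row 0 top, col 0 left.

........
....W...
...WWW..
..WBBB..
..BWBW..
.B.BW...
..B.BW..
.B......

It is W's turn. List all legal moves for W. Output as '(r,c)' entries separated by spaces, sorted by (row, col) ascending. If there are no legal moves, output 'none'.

Answer: (3,6) (4,1) (4,6) (5,2) (6,0) (6,3) (7,4)

Derivation:
(2,2): no bracket -> illegal
(2,6): no bracket -> illegal
(3,1): no bracket -> illegal
(3,6): flips 3 -> legal
(4,0): no bracket -> illegal
(4,1): flips 1 -> legal
(4,6): flips 1 -> legal
(5,0): no bracket -> illegal
(5,2): flips 2 -> legal
(5,5): no bracket -> illegal
(6,0): flips 3 -> legal
(6,1): no bracket -> illegal
(6,3): flips 2 -> legal
(7,0): no bracket -> illegal
(7,2): no bracket -> illegal
(7,3): no bracket -> illegal
(7,4): flips 1 -> legal
(7,5): no bracket -> illegal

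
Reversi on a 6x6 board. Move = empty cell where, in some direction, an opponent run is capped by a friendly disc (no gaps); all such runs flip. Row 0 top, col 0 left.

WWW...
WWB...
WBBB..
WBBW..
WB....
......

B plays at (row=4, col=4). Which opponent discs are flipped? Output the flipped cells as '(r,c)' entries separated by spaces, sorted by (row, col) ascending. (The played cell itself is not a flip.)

Dir NW: opp run (3,3) capped by B -> flip
Dir N: first cell '.' (not opp) -> no flip
Dir NE: first cell '.' (not opp) -> no flip
Dir W: first cell '.' (not opp) -> no flip
Dir E: first cell '.' (not opp) -> no flip
Dir SW: first cell '.' (not opp) -> no flip
Dir S: first cell '.' (not opp) -> no flip
Dir SE: first cell '.' (not opp) -> no flip

Answer: (3,3)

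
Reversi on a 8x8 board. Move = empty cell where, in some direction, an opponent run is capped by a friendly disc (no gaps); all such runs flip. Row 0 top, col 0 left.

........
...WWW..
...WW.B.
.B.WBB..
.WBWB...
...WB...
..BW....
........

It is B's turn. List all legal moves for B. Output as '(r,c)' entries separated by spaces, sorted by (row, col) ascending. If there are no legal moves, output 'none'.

Answer: (0,2) (0,4) (0,6) (1,2) (2,2) (3,2) (4,0) (5,1) (5,2) (6,4) (7,2)

Derivation:
(0,2): flips 2 -> legal
(0,3): no bracket -> illegal
(0,4): flips 3 -> legal
(0,5): no bracket -> illegal
(0,6): flips 3 -> legal
(1,2): flips 1 -> legal
(1,6): no bracket -> illegal
(2,2): flips 1 -> legal
(2,5): no bracket -> illegal
(3,0): no bracket -> illegal
(3,2): flips 2 -> legal
(4,0): flips 1 -> legal
(5,0): no bracket -> illegal
(5,1): flips 1 -> legal
(5,2): flips 2 -> legal
(6,4): flips 2 -> legal
(7,2): flips 1 -> legal
(7,3): no bracket -> illegal
(7,4): no bracket -> illegal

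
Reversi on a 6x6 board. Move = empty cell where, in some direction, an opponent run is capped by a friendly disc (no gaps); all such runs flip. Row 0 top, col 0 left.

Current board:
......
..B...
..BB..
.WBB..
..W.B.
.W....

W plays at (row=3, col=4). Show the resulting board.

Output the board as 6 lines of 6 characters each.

Place W at (3,4); scan 8 dirs for brackets.
Dir NW: opp run (2,3) (1,2), next='.' -> no flip
Dir N: first cell '.' (not opp) -> no flip
Dir NE: first cell '.' (not opp) -> no flip
Dir W: opp run (3,3) (3,2) capped by W -> flip
Dir E: first cell '.' (not opp) -> no flip
Dir SW: first cell '.' (not opp) -> no flip
Dir S: opp run (4,4), next='.' -> no flip
Dir SE: first cell '.' (not opp) -> no flip
All flips: (3,2) (3,3)

Answer: ......
..B...
..BB..
.WWWW.
..W.B.
.W....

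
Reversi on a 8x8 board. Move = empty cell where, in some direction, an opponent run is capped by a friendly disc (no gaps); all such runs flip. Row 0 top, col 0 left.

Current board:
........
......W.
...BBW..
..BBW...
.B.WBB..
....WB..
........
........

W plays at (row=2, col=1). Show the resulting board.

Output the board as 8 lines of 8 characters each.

Answer: ........
......W.
.W.BBW..
..WBW...
.B.WBB..
....WB..
........
........

Derivation:
Place W at (2,1); scan 8 dirs for brackets.
Dir NW: first cell '.' (not opp) -> no flip
Dir N: first cell '.' (not opp) -> no flip
Dir NE: first cell '.' (not opp) -> no flip
Dir W: first cell '.' (not opp) -> no flip
Dir E: first cell '.' (not opp) -> no flip
Dir SW: first cell '.' (not opp) -> no flip
Dir S: first cell '.' (not opp) -> no flip
Dir SE: opp run (3,2) capped by W -> flip
All flips: (3,2)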